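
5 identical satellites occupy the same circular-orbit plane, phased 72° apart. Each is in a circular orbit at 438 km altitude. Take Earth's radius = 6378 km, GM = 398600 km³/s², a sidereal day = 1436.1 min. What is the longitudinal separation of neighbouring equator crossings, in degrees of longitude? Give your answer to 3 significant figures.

Semi-major axis a = 6378 + 438 = 6816 km. Period T = 2π√(a³/μ) = 2π√(6816³/398600) = 5600.2 s = 93.34 min.
Single-satellite node shift = (5600.2/86166) × 360° = 23.40°.
With 5 satellites evenly phased, successive equator crossings are 23.40/5 = 4.680° apart.

4.68°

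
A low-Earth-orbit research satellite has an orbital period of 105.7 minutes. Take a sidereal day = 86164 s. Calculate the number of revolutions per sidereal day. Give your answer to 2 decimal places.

13.59

T = 105.7 min = 6342.0 s.
Orbits per sidereal day = 86164 / 6342.0 = 13.586.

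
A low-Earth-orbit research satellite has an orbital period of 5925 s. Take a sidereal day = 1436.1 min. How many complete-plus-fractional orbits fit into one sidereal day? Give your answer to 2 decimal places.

14.54

Orbits per sidereal day = 86166 / 5925.0 = 14.543.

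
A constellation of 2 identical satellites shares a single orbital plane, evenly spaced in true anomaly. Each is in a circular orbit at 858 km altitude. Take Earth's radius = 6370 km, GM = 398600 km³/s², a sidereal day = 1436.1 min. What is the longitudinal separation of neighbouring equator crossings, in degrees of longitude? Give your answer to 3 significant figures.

12.8°

Semi-major axis a = 6370 + 858 = 7228 km. Period T = 2π√(a³/μ) = 2π√(7228³/398600) = 6115.6 s = 101.93 min.
Single-satellite node shift = (6115.6/86166) × 360° = 25.55°.
With 2 satellites evenly phased, successive equator crossings are 25.55/2 = 12.775° apart.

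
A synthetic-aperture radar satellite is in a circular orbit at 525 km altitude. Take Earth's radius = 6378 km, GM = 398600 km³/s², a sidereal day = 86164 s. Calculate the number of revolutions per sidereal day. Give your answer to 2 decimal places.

15.10

Semi-major axis a = 6378 + 525 = 6903 km. Period T = 2π√(a³/μ) = 2π√(6903³/398600) = 5707.8 s = 95.13 min.
Orbits per sidereal day = 86164 / 5707.8 = 15.096.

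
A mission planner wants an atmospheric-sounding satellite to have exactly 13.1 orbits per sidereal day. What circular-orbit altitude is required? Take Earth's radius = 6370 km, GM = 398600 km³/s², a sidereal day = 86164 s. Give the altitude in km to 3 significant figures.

1220 km

Required period T = 86164 / 13.1 = 6577.4 s.
From T = 2π√(a³/μ): a = (μ T²/4π²)^(1/3) = (398600 × 6577.4² / 4π²)^(1/3) = 7587 km.
Altitude h = a − R = 7587 − 6370 = 1217 km.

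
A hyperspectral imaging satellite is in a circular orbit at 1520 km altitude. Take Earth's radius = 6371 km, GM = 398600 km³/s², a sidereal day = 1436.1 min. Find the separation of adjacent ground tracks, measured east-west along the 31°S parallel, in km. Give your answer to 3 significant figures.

Semi-major axis a = 6371 + 1520 = 7891 km. Period T = 2π√(a³/μ) = 2π√(7891³/398600) = 6976.0 s = 116.27 min.
Node shift per orbit = (6976.0/86166) × 360° = 29.15°.
Equatorial spacing = 29.15 × 111.2 km/° = 3241 km.
At 31° latitude, spacing = 3241 × cos(31°) = 2778 km.

2780 km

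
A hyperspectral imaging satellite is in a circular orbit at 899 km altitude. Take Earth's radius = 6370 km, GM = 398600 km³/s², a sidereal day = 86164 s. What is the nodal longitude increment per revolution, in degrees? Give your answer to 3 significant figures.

Semi-major axis a = 6370 + 899 = 7269 km. Period T = 2π√(a³/μ) = 2π√(7269³/398600) = 6167.7 s = 102.79 min.
During one orbit Earth rotates (6167.7 / 86164) × 360° = 25.77°.

25.8°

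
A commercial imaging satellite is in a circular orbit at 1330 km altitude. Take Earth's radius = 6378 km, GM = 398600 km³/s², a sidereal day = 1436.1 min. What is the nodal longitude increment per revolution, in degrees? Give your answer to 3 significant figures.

Semi-major axis a = 6378 + 1330 = 7708 km. Period T = 2π√(a³/μ) = 2π√(7708³/398600) = 6734.8 s = 112.25 min.
During one orbit Earth rotates (6734.8 / 86166) × 360° = 28.14°.

28.1°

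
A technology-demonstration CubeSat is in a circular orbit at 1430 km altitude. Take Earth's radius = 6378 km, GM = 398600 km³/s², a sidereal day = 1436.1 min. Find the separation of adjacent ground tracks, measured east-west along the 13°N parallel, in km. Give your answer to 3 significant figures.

3110 km

Semi-major axis a = 6378 + 1430 = 7808 km. Period T = 2π√(a³/μ) = 2π√(7808³/398600) = 6866.3 s = 114.44 min.
Node shift per orbit = (6866.3/86166) × 360° = 28.69°.
Equatorial spacing = 28.69 × 111.3 km/° = 3193 km.
At 13° latitude, spacing = 3193 × cos(13°) = 3112 km.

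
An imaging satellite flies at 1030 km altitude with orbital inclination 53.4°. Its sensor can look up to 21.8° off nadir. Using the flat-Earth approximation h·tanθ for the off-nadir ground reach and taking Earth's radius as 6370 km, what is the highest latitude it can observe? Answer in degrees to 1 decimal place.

57.1°

For a prograde orbit the ground track reaches latitude ±i = ±53.4°.
Sensor half-swath on the ground ≈ 1030·tan(21.8°) = 412 km = 3.71° of latitude.
Maximum observable latitude ≈ 53.4 + 3.71 = 57.1°.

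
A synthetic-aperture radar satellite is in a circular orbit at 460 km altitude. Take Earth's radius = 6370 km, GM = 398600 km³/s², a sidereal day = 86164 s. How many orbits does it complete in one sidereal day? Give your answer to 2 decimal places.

15.34

Semi-major axis a = 6370 + 460 = 6830 km. Period T = 2π√(a³/μ) = 2π√(6830³/398600) = 5617.5 s = 93.62 min.
Orbits per sidereal day = 86164 / 5617.5 = 15.339.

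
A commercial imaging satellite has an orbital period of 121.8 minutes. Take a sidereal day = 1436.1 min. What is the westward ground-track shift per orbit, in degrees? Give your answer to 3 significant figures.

30.5°

T = 121.8 min = 7308.0 s.
During one orbit Earth rotates (7308.0 / 86166) × 360° = 30.53°.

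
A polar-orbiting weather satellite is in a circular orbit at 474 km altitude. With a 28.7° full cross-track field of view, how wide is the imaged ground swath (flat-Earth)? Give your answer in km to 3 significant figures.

243 km

Half-angle = 28.7°/2 = 14.35°.
Swath width ≈ 2h·tan(θ/2) = 2 × 474 × tan(14.35°) = 242.5 km.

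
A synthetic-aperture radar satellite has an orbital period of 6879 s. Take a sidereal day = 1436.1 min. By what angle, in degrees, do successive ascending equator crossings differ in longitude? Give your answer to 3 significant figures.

During one orbit Earth rotates (6879.0 / 86166) × 360° = 28.74°.

28.7°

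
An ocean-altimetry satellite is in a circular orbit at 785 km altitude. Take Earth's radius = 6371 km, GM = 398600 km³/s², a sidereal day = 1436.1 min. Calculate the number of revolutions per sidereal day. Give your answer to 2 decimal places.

Semi-major axis a = 6371 + 785 = 7156 km. Period T = 2π√(a³/μ) = 2π√(7156³/398600) = 6024.4 s = 100.41 min.
Orbits per sidereal day = 86166 / 6024.4 = 14.303.

14.30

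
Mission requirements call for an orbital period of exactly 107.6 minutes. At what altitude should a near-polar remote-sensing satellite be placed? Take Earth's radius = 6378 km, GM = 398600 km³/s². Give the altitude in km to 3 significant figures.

T = 107.6 min = 6456.0 s.
From T = 2π√(a³/μ): a = (μ T²/4π²)^(1/3) = (398600 × 6456.0² / 4π²)^(1/3) = 7494 km.
Altitude h = a − R = 7494 − 6378 = 1116 km.

1120 km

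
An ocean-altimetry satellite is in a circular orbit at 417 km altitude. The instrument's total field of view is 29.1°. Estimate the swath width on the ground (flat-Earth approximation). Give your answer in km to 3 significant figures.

216 km

Half-angle = 29.1°/2 = 14.55°.
Swath width ≈ 2h·tan(θ/2) = 2 × 417 × tan(14.55°) = 216.5 km.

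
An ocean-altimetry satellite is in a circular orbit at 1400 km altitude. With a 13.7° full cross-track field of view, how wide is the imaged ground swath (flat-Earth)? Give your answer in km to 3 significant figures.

Half-angle = 13.7°/2 = 6.85°.
Swath width ≈ 2h·tan(θ/2) = 2 × 1400 × tan(6.85°) = 336.4 km.

336 km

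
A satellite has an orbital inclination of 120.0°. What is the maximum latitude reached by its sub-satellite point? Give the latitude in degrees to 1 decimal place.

60.0°

Retrograde orbit: the ground track reaches ±(180° − i) = ±(180 − 120.0) = ±60.0°.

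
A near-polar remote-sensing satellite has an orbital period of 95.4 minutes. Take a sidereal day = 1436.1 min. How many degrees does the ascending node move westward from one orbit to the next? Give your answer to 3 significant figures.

23.9°

T = 95.4 min = 5724.0 s.
During one orbit Earth rotates (5724.0 / 86166) × 360° = 23.91°.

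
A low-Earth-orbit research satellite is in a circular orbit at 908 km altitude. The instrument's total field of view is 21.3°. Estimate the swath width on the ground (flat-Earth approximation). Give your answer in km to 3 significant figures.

341 km

Half-angle = 21.3°/2 = 10.65°.
Swath width ≈ 2h·tan(θ/2) = 2 × 908 × tan(10.65°) = 341.5 km.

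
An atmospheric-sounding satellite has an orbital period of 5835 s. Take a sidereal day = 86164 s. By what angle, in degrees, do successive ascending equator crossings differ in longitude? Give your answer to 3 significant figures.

24.4°

During one orbit Earth rotates (5835.0 / 86164) × 360° = 24.38°.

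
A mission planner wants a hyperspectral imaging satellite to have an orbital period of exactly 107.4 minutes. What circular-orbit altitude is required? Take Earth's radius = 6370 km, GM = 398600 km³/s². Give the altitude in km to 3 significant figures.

1110 km

T = 107.4 min = 6444.0 s.
From T = 2π√(a³/μ): a = (μ T²/4π²)^(1/3) = (398600 × 6444.0² / 4π²)^(1/3) = 7485 km.
Altitude h = a − R = 7485 − 6370 = 1115 km.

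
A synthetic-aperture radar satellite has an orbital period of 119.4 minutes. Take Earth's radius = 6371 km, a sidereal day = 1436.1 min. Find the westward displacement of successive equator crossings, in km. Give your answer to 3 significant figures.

3330 km

T = 119.4 min = 7164.0 s.
During one orbit Earth rotates (7164.0 / 86166) × 360° = 29.93°.
At the equator that is 29.93° × (2π·6371/360) km/° = 29.93 × 111.2 = 3328 km.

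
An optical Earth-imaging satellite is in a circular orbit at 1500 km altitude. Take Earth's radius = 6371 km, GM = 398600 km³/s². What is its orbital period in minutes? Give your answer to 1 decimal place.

Semi-major axis a = 6371 + 1500 = 7871 km. Period T = 2π√(a³/μ) = 2π√(7871³/398600) = 6949.5 s = 115.83 min.

115.8 min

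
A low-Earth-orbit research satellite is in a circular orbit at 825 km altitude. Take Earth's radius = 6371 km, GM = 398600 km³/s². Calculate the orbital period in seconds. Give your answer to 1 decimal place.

6075.0 seconds

Semi-major axis a = 6371 + 825 = 7196 km. Period T = 2π√(a³/μ) = 2π√(7196³/398600) = 6075.0 s = 101.25 min.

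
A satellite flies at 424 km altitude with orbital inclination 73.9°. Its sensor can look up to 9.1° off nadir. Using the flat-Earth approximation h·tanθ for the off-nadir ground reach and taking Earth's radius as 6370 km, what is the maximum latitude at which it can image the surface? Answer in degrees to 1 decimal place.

74.5°

For a prograde orbit the ground track reaches latitude ±i = ±73.9°.
Sensor half-swath on the ground ≈ 424·tan(9.1°) = 68 km = 0.61° of latitude.
Maximum observable latitude ≈ 73.9 + 0.61 = 74.5°.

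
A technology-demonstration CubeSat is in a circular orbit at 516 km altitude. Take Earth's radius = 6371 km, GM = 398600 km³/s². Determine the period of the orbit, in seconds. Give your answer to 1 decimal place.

5688.0 seconds

Semi-major axis a = 6371 + 516 = 6887 km. Period T = 2π√(a³/μ) = 2π√(6887³/398600) = 5688.0 s = 94.80 min.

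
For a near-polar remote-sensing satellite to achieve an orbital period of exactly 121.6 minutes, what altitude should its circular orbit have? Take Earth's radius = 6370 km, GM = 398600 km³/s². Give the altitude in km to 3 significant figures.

T = 121.6 min = 7296.0 s.
From T = 2π√(a³/μ): a = (μ T²/4π²)^(1/3) = (398600 × 7296.0² / 4π²)^(1/3) = 8130 km.
Altitude h = a − R = 8130 − 6370 = 1760 km.

1760 km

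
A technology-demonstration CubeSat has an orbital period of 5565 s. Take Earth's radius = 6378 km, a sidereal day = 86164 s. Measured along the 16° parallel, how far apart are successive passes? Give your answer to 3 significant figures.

Node shift per orbit = (5565.0/86164) × 360° = 23.25°.
Equatorial spacing = 23.25 × 111.3 km/° = 2588 km.
At 16° latitude, spacing = 2588 × cos(16°) = 2488 km.

2490 km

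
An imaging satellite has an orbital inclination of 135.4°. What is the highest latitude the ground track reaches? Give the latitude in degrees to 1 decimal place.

Retrograde orbit: the ground track reaches ±(180° − i) = ±(180 − 135.4) = ±44.6°.

44.6°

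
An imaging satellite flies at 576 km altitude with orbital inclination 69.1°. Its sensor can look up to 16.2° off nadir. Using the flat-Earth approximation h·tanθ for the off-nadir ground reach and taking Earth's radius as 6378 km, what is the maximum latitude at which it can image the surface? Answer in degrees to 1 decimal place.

For a prograde orbit the ground track reaches latitude ±i = ±69.1°.
Sensor half-swath on the ground ≈ 576·tan(16.2°) = 167 km = 1.50° of latitude.
Maximum observable latitude ≈ 69.1 + 1.50 = 70.6°.

70.6°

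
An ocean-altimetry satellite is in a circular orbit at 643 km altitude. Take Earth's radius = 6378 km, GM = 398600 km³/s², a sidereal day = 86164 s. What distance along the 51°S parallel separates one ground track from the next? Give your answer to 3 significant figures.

1710 km

Semi-major axis a = 6378 + 643 = 7021 km. Period T = 2π√(a³/μ) = 2π√(7021³/398600) = 5854.8 s = 97.58 min.
Node shift per orbit = (5854.8/86164) × 360° = 24.46°.
Equatorial spacing = 24.46 × 111.3 km/° = 2723 km.
At 51° latitude, spacing = 2723 × cos(51°) = 1714 km.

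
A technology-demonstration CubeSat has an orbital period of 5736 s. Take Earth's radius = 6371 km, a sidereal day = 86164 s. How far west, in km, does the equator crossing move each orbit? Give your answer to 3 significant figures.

During one orbit Earth rotates (5736.0 / 86164) × 360° = 23.97°.
At the equator that is 23.97° × (2π·6371/360) km/° = 23.97 × 111.2 = 2665 km.

2660 km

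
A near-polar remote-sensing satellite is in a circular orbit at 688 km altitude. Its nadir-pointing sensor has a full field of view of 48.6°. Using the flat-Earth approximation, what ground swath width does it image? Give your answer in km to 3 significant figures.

621 km

Half-angle = 48.6°/2 = 24.3°.
Swath width ≈ 2h·tan(θ/2) = 2 × 688 × tan(24.3°) = 621.3 km.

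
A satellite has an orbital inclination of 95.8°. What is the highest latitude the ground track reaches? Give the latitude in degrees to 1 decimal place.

84.2°

Retrograde orbit: the ground track reaches ±(180° − i) = ±(180 − 95.8) = ±84.2°.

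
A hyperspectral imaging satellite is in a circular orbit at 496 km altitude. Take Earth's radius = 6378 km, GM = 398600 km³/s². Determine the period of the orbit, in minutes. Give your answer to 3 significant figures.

94.5 min

Semi-major axis a = 6378 + 496 = 6874 km. Period T = 2π√(a³/μ) = 2π√(6874³/398600) = 5671.9 s = 94.53 min.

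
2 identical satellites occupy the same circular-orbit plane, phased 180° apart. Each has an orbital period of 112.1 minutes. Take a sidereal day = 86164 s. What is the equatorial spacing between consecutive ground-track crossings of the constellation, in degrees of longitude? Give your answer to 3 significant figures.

14.1°

T = 112.1 min = 6726.0 s.
Single-satellite node shift = (6726.0/86164) × 360° = 28.10°.
With 2 satellites evenly phased, successive equator crossings are 28.10/2 = 14.051° apart.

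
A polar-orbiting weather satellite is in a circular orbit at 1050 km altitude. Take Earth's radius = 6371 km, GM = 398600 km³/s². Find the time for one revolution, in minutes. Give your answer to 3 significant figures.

Semi-major axis a = 6371 + 1050 = 7421 km. Period T = 2π√(a³/μ) = 2π√(7421³/398600) = 6362.2 s = 106.04 min.

106 min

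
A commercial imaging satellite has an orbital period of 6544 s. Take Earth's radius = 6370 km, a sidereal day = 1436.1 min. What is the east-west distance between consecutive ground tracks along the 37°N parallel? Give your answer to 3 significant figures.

Node shift per orbit = (6544.0/86166) × 360° = 27.34°.
Equatorial spacing = 27.34 × 111.2 km/° = 3040 km.
At 37° latitude, spacing = 3040 × cos(37°) = 2428 km.

2430 km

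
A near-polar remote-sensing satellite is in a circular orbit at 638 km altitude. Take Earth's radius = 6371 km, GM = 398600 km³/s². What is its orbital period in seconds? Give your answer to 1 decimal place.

5839.8 seconds

Semi-major axis a = 6371 + 638 = 7009 km. Period T = 2π√(a³/μ) = 2π√(7009³/398600) = 5839.8 s = 97.33 min.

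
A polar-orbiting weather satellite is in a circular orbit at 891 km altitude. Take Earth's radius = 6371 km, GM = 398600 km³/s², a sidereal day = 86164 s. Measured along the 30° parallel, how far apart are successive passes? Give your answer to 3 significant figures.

Semi-major axis a = 6371 + 891 = 7262 km. Period T = 2π√(a³/μ) = 2π√(7262³/398600) = 6158.8 s = 102.65 min.
Node shift per orbit = (6158.8/86164) × 360° = 25.73°.
Equatorial spacing = 25.73 × 111.2 km/° = 2861 km.
At 30° latitude, spacing = 2861 × cos(30°) = 2478 km.

2480 km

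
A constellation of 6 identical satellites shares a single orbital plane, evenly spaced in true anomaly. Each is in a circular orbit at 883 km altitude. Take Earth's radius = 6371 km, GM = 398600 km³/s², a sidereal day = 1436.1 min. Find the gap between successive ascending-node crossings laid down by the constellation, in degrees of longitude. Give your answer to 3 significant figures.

Semi-major axis a = 6371 + 883 = 7254 km. Period T = 2π√(a³/μ) = 2π√(7254³/398600) = 6148.6 s = 102.48 min.
Single-satellite node shift = (6148.6/86166) × 360° = 25.69°.
With 6 satellites evenly phased, successive equator crossings are 25.69/6 = 4.281° apart.

4.28°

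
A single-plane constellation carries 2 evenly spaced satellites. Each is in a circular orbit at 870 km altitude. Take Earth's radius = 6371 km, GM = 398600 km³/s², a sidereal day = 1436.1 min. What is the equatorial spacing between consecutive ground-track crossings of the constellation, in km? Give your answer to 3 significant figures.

1420 km

Semi-major axis a = 6371 + 870 = 7241 km. Period T = 2π√(a³/μ) = 2π√(7241³/398600) = 6132.1 s = 102.20 min.
Single-satellite node shift = (6132.1/86166) × 360° = 25.62°.
With 2 satellites evenly phased, successive equator crossings are 25.62/2 = 12.810° apart.
That is 12.810 × 111.2 = 1424 km at the equator.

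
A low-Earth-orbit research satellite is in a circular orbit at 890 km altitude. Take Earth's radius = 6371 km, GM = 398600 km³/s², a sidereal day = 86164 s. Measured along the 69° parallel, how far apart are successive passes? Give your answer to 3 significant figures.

Semi-major axis a = 6371 + 890 = 7261 km. Period T = 2π√(a³/μ) = 2π√(7261³/398600) = 6157.5 s = 102.63 min.
Node shift per orbit = (6157.5/86164) × 360° = 25.73°.
Equatorial spacing = 25.73 × 111.2 km/° = 2861 km.
At 69° latitude, spacing = 2861 × cos(69°) = 1025 km.

1030 km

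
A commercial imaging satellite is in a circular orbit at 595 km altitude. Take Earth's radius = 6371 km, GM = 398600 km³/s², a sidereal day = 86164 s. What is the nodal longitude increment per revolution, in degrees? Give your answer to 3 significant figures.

Semi-major axis a = 6371 + 595 = 6966 km. Period T = 2π√(a³/μ) = 2π√(6966³/398600) = 5786.1 s = 96.44 min.
During one orbit Earth rotates (5786.1 / 86164) × 360° = 24.17°.

24.2°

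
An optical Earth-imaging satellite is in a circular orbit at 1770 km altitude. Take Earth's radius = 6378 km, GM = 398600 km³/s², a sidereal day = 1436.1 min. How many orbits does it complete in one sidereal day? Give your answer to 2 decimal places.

Semi-major axis a = 6378 + 1770 = 8148 km. Period T = 2π√(a³/μ) = 2π√(8148³/398600) = 7319.6 s = 121.99 min.
Orbits per sidereal day = 86166 / 7319.6 = 11.772.

11.77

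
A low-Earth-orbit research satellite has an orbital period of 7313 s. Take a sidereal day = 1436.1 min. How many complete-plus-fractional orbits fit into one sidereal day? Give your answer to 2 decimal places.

11.78

Orbits per sidereal day = 86166 / 7313.0 = 11.783.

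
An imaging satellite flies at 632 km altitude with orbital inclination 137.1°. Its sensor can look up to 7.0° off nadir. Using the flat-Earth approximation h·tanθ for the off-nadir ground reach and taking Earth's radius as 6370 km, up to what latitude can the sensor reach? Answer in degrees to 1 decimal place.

Retrograde orbit: the ground track reaches ±(180° − i) = ±(180 − 137.1) = ±42.9°.
Sensor half-swath on the ground ≈ 632·tan(7.0°) = 78 km = 0.70° of latitude.
Maximum observable latitude ≈ 42.9 + 0.70 = 43.6°.

43.6°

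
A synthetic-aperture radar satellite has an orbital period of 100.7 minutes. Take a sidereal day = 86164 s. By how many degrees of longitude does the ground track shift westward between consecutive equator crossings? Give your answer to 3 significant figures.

T = 100.7 min = 6042.0 s.
During one orbit Earth rotates (6042.0 / 86164) × 360° = 25.24°.

25.2°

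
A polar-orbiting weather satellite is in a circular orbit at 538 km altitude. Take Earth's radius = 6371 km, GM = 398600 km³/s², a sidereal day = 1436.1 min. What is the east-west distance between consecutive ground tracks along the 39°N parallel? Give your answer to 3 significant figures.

Semi-major axis a = 6371 + 538 = 6909 km. Period T = 2π√(a³/μ) = 2π√(6909³/398600) = 5715.2 s = 95.25 min.
Node shift per orbit = (5715.2/86166) × 360° = 23.88°.
Equatorial spacing = 23.88 × 111.2 km/° = 2655 km.
At 39° latitude, spacing = 2655 × cos(39°) = 2063 km.

2060 km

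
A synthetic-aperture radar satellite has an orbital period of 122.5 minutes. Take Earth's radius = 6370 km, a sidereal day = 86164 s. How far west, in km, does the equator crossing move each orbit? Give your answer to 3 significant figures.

3410 km

T = 122.5 min = 7350.0 s.
During one orbit Earth rotates (7350.0 / 86164) × 360° = 30.71°.
At the equator that is 30.71° × (2π·6370/360) km/° = 30.71 × 111.2 = 3414 km.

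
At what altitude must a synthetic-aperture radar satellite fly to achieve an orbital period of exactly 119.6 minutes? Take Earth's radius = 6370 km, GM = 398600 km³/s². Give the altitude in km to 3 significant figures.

T = 119.6 min = 7176.0 s.
From T = 2π√(a³/μ): a = (μ T²/4π²)^(1/3) = (398600 × 7176.0² / 4π²)^(1/3) = 8041 km.
Altitude h = a − R = 8041 − 6370 = 1671 km.

1670 km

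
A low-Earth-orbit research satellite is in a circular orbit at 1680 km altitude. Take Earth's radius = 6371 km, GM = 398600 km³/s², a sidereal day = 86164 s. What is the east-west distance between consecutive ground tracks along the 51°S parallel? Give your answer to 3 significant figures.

2100 km

Semi-major axis a = 6371 + 1680 = 8051 km. Period T = 2π√(a³/μ) = 2π√(8051³/398600) = 7189.3 s = 119.82 min.
Node shift per orbit = (7189.3/86164) × 360° = 30.04°.
Equatorial spacing = 30.04 × 111.2 km/° = 3340 km.
At 51° latitude, spacing = 3340 × cos(51°) = 2102 km.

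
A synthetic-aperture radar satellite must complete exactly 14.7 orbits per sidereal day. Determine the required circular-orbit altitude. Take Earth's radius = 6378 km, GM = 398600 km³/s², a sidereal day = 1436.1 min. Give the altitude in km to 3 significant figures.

648 km

Required period T = 86166 / 14.7 = 5861.6 s.
From T = 2π√(a³/μ): a = (μ T²/4π²)^(1/3) = (398600 × 5861.6² / 4π²)^(1/3) = 7026 km.
Altitude h = a − R = 7026 − 6378 = 648 km.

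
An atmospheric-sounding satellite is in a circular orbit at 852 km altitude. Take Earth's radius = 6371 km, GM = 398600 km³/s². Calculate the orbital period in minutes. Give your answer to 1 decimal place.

Semi-major axis a = 6371 + 852 = 7223 km. Period T = 2π√(a³/μ) = 2π√(7223³/398600) = 6109.2 s = 101.82 min.

101.8 min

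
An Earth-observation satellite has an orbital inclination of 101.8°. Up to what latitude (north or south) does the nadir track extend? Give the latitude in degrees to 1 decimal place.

Retrograde orbit: the ground track reaches ±(180° − i) = ±(180 − 101.8) = ±78.2°.

78.2°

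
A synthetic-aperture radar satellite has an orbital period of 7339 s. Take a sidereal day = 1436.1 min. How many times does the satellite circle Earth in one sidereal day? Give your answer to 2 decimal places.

11.74

Orbits per sidereal day = 86166 / 7339.0 = 11.741.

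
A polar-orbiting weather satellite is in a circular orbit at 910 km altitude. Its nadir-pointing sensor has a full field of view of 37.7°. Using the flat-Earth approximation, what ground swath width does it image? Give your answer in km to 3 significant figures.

Half-angle = 37.7°/2 = 18.85°.
Swath width ≈ 2h·tan(θ/2) = 2 × 910 × tan(18.85°) = 621.4 km.

621 km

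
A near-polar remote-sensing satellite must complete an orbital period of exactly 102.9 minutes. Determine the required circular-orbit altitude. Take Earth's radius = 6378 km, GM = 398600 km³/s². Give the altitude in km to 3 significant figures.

T = 102.9 min = 6174.0 s.
From T = 2π√(a³/μ): a = (μ T²/4π²)^(1/3) = (398600 × 6174.0² / 4π²)^(1/3) = 7274 km.
Altitude h = a − R = 7274 − 6378 = 896 km.

896 km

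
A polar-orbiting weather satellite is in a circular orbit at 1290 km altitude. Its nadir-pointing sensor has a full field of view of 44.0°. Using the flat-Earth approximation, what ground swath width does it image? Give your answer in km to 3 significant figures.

1040 km

Half-angle = 44.0°/2 = 22°.
Swath width ≈ 2h·tan(θ/2) = 2 × 1290 × tan(22°) = 1042.4 km.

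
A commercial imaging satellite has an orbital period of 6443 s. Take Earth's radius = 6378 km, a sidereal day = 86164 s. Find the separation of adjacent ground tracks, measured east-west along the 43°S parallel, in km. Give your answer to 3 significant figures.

2190 km

Node shift per orbit = (6443.0/86164) × 360° = 26.92°.
Equatorial spacing = 26.92 × 111.3 km/° = 2997 km.
At 43° latitude, spacing = 2997 × cos(43°) = 2192 km.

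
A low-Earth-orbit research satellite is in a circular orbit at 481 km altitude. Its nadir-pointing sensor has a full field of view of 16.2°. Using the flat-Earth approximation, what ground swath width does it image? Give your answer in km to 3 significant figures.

Half-angle = 16.2°/2 = 8.1°.
Swath width ≈ 2h·tan(θ/2) = 2 × 481 × tan(8.1°) = 136.9 km.

137 km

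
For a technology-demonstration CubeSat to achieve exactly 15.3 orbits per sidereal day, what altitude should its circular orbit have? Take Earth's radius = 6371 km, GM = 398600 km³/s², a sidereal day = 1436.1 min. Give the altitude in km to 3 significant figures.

471 km

Required period T = 86166 / 15.3 = 5631.8 s.
From T = 2π√(a³/μ): a = (μ T²/4π²)^(1/3) = (398600 × 5631.8² / 4π²)^(1/3) = 6842 km.
Altitude h = a − R = 6842 − 6371 = 471 km.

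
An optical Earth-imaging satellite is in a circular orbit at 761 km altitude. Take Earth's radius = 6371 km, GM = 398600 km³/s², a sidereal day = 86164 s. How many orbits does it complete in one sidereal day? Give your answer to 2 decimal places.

Semi-major axis a = 6371 + 761 = 7132 km. Period T = 2π√(a³/μ) = 2π√(7132³/398600) = 5994.2 s = 99.90 min.
Orbits per sidereal day = 86164 / 5994.2 = 14.375.

14.37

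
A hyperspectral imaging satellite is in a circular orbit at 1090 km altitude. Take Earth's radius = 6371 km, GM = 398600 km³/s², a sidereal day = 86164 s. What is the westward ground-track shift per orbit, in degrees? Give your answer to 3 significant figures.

26.8°

Semi-major axis a = 6371 + 1090 = 7461 km. Period T = 2π√(a³/μ) = 2π√(7461³/398600) = 6413.7 s = 106.89 min.
During one orbit Earth rotates (6413.7 / 86164) × 360° = 26.80°.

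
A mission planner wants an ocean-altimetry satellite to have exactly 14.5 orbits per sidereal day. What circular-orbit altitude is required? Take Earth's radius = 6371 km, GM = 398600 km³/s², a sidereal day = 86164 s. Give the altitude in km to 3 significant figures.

720 km

Required period T = 86164 / 14.5 = 5942.3 s.
From T = 2π√(a³/μ): a = (μ T²/4π²)^(1/3) = (398600 × 5942.3² / 4π²)^(1/3) = 7091 km.
Altitude h = a − R = 7091 − 6371 = 720 km.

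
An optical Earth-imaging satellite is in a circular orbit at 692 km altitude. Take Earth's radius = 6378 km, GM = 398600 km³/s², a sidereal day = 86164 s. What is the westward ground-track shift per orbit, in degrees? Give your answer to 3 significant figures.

24.7°

Semi-major axis a = 6378 + 692 = 7070 km. Period T = 2π√(a³/μ) = 2π√(7070³/398600) = 5916.2 s = 98.60 min.
During one orbit Earth rotates (5916.2 / 86164) × 360° = 24.72°.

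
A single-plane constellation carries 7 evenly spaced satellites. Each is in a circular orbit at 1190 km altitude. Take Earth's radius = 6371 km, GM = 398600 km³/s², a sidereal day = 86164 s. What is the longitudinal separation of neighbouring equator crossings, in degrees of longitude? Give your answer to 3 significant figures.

3.91°

Semi-major axis a = 6371 + 1190 = 7561 km. Period T = 2π√(a³/μ) = 2π√(7561³/398600) = 6543.0 s = 109.05 min.
Single-satellite node shift = (6543.0/86164) × 360° = 27.34°.
With 7 satellites evenly phased, successive equator crossings are 27.34/7 = 3.905° apart.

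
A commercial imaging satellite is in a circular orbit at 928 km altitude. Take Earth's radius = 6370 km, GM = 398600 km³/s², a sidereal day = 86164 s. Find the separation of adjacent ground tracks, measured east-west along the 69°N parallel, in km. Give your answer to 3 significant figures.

Semi-major axis a = 6370 + 928 = 7298 km. Period T = 2π√(a³/μ) = 2π√(7298³/398600) = 6204.6 s = 103.41 min.
Node shift per orbit = (6204.6/86164) × 360° = 25.92°.
Equatorial spacing = 25.92 × 111.2 km/° = 2882 km.
At 69° latitude, spacing = 2882 × cos(69°) = 1033 km.

1030 km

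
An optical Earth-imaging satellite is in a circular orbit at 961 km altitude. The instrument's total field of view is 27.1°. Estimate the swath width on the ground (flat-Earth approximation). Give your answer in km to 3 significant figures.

Half-angle = 27.1°/2 = 13.55°.
Swath width ≈ 2h·tan(θ/2) = 2 × 961 × tan(13.55°) = 463.2 km.

463 km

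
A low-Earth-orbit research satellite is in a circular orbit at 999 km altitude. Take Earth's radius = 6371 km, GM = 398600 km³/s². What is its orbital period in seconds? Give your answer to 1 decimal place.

Semi-major axis a = 6371 + 999 = 7370 km. Period T = 2π√(a³/μ) = 2π√(7370³/398600) = 6296.7 s = 104.94 min.

6296.7 seconds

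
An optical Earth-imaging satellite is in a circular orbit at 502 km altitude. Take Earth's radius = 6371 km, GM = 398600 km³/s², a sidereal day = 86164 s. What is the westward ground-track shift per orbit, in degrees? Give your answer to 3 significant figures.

Semi-major axis a = 6371 + 502 = 6873 km. Period T = 2π√(a³/μ) = 2π√(6873³/398600) = 5670.6 s = 94.51 min.
During one orbit Earth rotates (5670.6 / 86164) × 360° = 23.69°.

23.7°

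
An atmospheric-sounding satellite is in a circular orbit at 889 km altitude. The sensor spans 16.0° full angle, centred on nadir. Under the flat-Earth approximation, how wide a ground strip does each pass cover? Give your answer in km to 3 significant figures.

Half-angle = 16.0°/2 = 8°.
Swath width ≈ 2h·tan(θ/2) = 2 × 889 × tan(8°) = 249.9 km.

250 km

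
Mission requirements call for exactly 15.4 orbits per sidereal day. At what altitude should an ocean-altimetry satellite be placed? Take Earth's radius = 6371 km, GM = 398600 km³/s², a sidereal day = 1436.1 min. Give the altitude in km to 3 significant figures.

Required period T = 86166 / 15.4 = 5595.2 s.
From T = 2π√(a³/μ): a = (μ T²/4π²)^(1/3) = (398600 × 5595.2² / 4π²)^(1/3) = 6812 km.
Altitude h = a − R = 6812 − 6371 = 441 km.

441 km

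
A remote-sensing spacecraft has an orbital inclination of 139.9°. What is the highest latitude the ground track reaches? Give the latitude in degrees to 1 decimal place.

40.1°

Retrograde orbit: the ground track reaches ±(180° − i) = ±(180 − 139.9) = ±40.1°.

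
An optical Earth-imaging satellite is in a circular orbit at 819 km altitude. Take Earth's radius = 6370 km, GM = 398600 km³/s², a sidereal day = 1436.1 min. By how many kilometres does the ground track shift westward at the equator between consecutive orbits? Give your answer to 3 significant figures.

Semi-major axis a = 6370 + 819 = 7189 km. Period T = 2π√(a³/μ) = 2π√(7189³/398600) = 6066.2 s = 101.10 min.
During one orbit Earth rotates (6066.2 / 86166) × 360° = 25.34°.
At the equator that is 25.34° × (2π·6370/360) km/° = 25.34 × 111.2 = 2818 km.

2820 km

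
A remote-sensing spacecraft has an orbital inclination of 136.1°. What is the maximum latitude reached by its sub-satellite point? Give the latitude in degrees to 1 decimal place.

Retrograde orbit: the ground track reaches ±(180° − i) = ±(180 − 136.1) = ±43.9°.

43.9°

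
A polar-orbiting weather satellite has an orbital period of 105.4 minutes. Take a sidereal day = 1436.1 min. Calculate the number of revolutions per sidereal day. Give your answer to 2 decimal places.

T = 105.4 min = 6324.0 s.
Orbits per sidereal day = 86166 / 6324.0 = 13.625.

13.63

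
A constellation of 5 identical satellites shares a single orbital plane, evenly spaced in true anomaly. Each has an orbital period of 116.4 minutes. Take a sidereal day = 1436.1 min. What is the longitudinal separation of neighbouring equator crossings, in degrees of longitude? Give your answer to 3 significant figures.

T = 116.4 min = 6984.0 s.
Single-satellite node shift = (6984.0/86166) × 360° = 29.18°.
With 5 satellites evenly phased, successive equator crossings are 29.18/5 = 5.836° apart.

5.84°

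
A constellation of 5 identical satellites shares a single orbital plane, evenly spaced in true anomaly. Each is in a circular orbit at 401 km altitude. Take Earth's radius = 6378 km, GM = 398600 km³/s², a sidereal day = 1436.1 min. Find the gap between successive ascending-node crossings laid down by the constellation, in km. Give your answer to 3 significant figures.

Semi-major axis a = 6378 + 401 = 6779 km. Period T = 2π√(a³/μ) = 2π√(6779³/398600) = 5554.7 s = 92.58 min.
Single-satellite node shift = (5554.7/86166) × 360° = 23.21°.
With 5 satellites evenly phased, successive equator crossings are 23.21/5 = 4.641° apart.
That is 4.641 × 111.3 = 517 km at the equator.

517 km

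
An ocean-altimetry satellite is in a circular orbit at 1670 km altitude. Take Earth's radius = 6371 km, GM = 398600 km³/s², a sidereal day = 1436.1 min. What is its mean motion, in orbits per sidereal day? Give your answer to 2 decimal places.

Semi-major axis a = 6371 + 1670 = 8041 km. Period T = 2π√(a³/μ) = 2π√(8041³/398600) = 7175.9 s = 119.60 min.
Orbits per sidereal day = 86166 / 7175.9 = 12.008.

12.01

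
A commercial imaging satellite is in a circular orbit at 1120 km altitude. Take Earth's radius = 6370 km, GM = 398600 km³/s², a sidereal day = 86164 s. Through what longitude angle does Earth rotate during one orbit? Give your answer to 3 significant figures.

27.0°

Semi-major axis a = 6370 + 1120 = 7490 km. Period T = 2π√(a³/μ) = 2π√(7490³/398600) = 6451.1 s = 107.52 min.
During one orbit Earth rotates (6451.1 / 86164) × 360° = 26.95°.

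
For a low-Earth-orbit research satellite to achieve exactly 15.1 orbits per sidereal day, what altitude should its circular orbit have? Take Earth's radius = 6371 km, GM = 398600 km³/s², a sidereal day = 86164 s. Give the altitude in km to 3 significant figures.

531 km

Required period T = 86164 / 15.1 = 5706.2 s.
From T = 2π√(a³/μ): a = (μ T²/4π²)^(1/3) = (398600 × 5706.2² / 4π²)^(1/3) = 6902 km.
Altitude h = a − R = 6902 − 6371 = 531 km.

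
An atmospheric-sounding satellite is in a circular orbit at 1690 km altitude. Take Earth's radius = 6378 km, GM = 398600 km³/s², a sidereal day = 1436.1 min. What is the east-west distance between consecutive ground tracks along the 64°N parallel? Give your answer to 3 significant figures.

Semi-major axis a = 6378 + 1690 = 8068 km. Period T = 2π√(a³/μ) = 2π√(8068³/398600) = 7212.1 s = 120.20 min.
Node shift per orbit = (7212.1/86166) × 360° = 30.13°.
Equatorial spacing = 30.13 × 111.3 km/° = 3354 km.
At 64° latitude, spacing = 3354 × cos(64°) = 1470 km.

1470 km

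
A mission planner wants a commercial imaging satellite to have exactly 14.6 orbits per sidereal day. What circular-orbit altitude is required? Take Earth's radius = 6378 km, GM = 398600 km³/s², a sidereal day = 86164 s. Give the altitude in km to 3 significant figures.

680 km

Required period T = 86164 / 14.6 = 5901.6 s.
From T = 2π√(a³/μ): a = (μ T²/4π²)^(1/3) = (398600 × 5901.6² / 4π²)^(1/3) = 7058 km.
Altitude h = a − R = 7058 − 6378 = 680 km.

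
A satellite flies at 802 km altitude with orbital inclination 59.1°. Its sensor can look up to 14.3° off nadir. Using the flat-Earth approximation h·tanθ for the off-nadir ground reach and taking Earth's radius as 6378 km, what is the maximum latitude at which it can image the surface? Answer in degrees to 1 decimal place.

60.9°

For a prograde orbit the ground track reaches latitude ±i = ±59.1°.
Sensor half-swath on the ground ≈ 802·tan(14.3°) = 204 km = 1.84° of latitude.
Maximum observable latitude ≈ 59.1 + 1.84 = 60.9°.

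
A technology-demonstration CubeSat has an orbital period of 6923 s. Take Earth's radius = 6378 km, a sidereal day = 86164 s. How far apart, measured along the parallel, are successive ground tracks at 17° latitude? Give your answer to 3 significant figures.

3080 km

Node shift per orbit = (6923.0/86164) × 360° = 28.92°.
Equatorial spacing = 28.92 × 111.3 km/° = 3220 km.
At 17° latitude, spacing = 3220 × cos(17°) = 3079 km.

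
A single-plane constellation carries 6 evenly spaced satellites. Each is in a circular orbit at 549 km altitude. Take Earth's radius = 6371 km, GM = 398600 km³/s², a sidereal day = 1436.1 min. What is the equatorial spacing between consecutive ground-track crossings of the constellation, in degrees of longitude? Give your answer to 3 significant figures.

Semi-major axis a = 6371 + 549 = 6920 km. Period T = 2π√(a³/μ) = 2π√(6920³/398600) = 5728.9 s = 95.48 min.
Single-satellite node shift = (5728.9/86166) × 360° = 23.94°.
With 6 satellites evenly phased, successive equator crossings are 23.94/6 = 3.989° apart.

3.99°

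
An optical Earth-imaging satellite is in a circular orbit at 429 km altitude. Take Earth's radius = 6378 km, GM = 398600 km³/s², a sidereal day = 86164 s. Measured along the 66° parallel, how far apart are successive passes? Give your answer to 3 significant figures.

Semi-major axis a = 6378 + 429 = 6807 km. Period T = 2π√(a³/μ) = 2π√(6807³/398600) = 5589.1 s = 93.15 min.
Node shift per orbit = (5589.1/86164) × 360° = 23.35°.
Equatorial spacing = 23.35 × 111.3 km/° = 2599 km.
At 66° latitude, spacing = 2599 × cos(66°) = 1057 km.

1060 km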